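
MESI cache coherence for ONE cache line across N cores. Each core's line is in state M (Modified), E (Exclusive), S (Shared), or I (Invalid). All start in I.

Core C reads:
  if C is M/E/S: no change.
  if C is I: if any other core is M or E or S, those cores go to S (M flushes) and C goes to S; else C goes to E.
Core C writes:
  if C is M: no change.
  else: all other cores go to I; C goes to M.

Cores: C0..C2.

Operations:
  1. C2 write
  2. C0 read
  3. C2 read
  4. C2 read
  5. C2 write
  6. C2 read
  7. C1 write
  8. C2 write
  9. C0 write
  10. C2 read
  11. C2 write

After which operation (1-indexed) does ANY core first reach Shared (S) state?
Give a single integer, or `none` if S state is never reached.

Answer: 2

Derivation:
Op 1: C2 write [C2 write: invalidate none -> C2=M] -> [I,I,M]
Op 2: C0 read [C0 read from I: others=['C2=M'] -> C0=S, others downsized to S] -> [S,I,S]
  -> First S state at op 2; remaining ops need not be traced.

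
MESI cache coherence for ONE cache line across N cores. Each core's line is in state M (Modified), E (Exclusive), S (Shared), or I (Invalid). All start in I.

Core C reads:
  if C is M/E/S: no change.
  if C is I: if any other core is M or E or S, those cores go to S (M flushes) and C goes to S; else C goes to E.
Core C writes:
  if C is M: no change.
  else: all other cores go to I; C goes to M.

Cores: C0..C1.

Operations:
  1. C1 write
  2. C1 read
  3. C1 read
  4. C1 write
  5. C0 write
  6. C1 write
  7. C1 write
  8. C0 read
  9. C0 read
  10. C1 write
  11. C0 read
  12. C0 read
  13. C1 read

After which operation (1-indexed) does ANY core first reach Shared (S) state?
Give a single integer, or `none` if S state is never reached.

Answer: 8

Derivation:
Op 1: C1 write [C1 write: invalidate none -> C1=M] -> [I,M]
Op 2: C1 read [C1 read: already in M, no change] -> [I,M]
Op 3: C1 read [C1 read: already in M, no change] -> [I,M]
Op 4: C1 write [C1 write: already M (modified), no change] -> [I,M]
Op 5: C0 write [C0 write: invalidate ['C1=M'] -> C0=M] -> [M,I]
Op 6: C1 write [C1 write: invalidate ['C0=M'] -> C1=M] -> [I,M]
Op 7: C1 write [C1 write: already M (modified), no change] -> [I,M]
Op 8: C0 read [C0 read from I: others=['C1=M'] -> C0=S, others downsized to S] -> [S,S]
  -> First S state at op 8; remaining ops need not be traced.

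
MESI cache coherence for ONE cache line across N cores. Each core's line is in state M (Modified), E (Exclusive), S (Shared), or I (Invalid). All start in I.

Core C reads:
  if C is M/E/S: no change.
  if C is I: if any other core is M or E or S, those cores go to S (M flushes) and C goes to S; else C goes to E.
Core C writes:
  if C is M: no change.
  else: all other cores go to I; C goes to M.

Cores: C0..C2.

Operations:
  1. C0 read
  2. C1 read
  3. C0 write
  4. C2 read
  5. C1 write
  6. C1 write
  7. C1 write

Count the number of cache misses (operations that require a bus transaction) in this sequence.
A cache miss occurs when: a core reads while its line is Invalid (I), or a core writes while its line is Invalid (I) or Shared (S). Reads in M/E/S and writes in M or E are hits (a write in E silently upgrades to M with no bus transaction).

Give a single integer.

Answer: 5

Derivation:
Op 1: C0 read [C0 read from I: no other sharers -> C0=E (exclusive)] -> [E,I,I] [MISS #1: read from I]
Op 2: C1 read [C1 read from I: others=['C0=E'] -> C1=S, others downsized to S] -> [S,S,I] [MISS #2: read from I]
Op 3: C0 write [C0 write: invalidate ['C1=S'] -> C0=M] -> [M,I,I] [MISS #3: write from S]
Op 4: C2 read [C2 read from I: others=['C0=M'] -> C2=S, others downsized to S] -> [S,I,S] [MISS #4: read from I]
Op 5: C1 write [C1 write: invalidate ['C0=S', 'C2=S'] -> C1=M] -> [I,M,I] [MISS #5: write from I]
Op 6: C1 write [C1 write: already M (modified), no change] -> [I,M,I] [hit: write from M]
Op 7: C1 write [C1 write: already M (modified), no change] -> [I,M,I] [hit: write from M]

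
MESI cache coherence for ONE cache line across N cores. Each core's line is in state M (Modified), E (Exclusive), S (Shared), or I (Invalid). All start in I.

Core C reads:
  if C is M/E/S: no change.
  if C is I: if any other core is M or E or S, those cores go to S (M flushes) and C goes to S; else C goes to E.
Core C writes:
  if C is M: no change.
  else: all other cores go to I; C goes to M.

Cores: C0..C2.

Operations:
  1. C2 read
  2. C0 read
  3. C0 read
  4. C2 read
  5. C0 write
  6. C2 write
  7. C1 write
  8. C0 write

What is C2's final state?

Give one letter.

Op 1: C2 read [C2 read from I: no other sharers -> C2=E (exclusive)] -> [I,I,E]
Op 2: C0 read [C0 read from I: others=['C2=E'] -> C0=S, others downsized to S] -> [S,I,S]
Op 3: C0 read [C0 read: already in S, no change] -> [S,I,S]
Op 4: C2 read [C2 read: already in S, no change] -> [S,I,S]
Op 5: C0 write [C0 write: invalidate ['C2=S'] -> C0=M] -> [M,I,I]
Op 6: C2 write [C2 write: invalidate ['C0=M'] -> C2=M] -> [I,I,M]
Op 7: C1 write [C1 write: invalidate ['C2=M'] -> C1=M] -> [I,M,I]
Op 8: C0 write [C0 write: invalidate ['C1=M'] -> C0=M] -> [M,I,I]

Answer: I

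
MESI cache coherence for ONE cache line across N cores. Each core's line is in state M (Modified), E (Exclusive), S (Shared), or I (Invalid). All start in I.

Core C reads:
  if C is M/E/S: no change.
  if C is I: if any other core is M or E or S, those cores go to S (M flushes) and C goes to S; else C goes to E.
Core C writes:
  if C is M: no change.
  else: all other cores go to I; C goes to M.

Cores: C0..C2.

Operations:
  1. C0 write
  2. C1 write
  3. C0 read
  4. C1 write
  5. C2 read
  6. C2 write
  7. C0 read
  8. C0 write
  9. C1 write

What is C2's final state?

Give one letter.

Answer: I

Derivation:
Op 1: C0 write [C0 write: invalidate none -> C0=M] -> [M,I,I]
Op 2: C1 write [C1 write: invalidate ['C0=M'] -> C1=M] -> [I,M,I]
Op 3: C0 read [C0 read from I: others=['C1=M'] -> C0=S, others downsized to S] -> [S,S,I]
Op 4: C1 write [C1 write: invalidate ['C0=S'] -> C1=M] -> [I,M,I]
Op 5: C2 read [C2 read from I: others=['C1=M'] -> C2=S, others downsized to S] -> [I,S,S]
Op 6: C2 write [C2 write: invalidate ['C1=S'] -> C2=M] -> [I,I,M]
Op 7: C0 read [C0 read from I: others=['C2=M'] -> C0=S, others downsized to S] -> [S,I,S]
Op 8: C0 write [C0 write: invalidate ['C2=S'] -> C0=M] -> [M,I,I]
Op 9: C1 write [C1 write: invalidate ['C0=M'] -> C1=M] -> [I,M,I]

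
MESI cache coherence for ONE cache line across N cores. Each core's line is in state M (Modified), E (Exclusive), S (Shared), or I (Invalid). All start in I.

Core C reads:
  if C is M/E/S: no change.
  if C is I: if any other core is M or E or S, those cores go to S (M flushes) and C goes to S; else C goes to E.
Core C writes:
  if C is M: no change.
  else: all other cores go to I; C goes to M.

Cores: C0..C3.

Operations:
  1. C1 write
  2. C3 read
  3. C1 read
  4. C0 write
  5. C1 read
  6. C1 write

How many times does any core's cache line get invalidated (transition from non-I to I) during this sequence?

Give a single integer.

Answer: 3

Derivation:
Op 1: C1 write [C1 write: invalidate none -> C1=M] -> [I,M,I,I] (invalidations this op: 0; running total: 0)
Op 2: C3 read [C3 read from I: others=['C1=M'] -> C3=S, others downsized to S] -> [I,S,I,S] (invalidations this op: 0; running total: 0)
Op 3: C1 read [C1 read: already in S, no change] -> [I,S,I,S] (invalidations this op: 0; running total: 0)
Op 4: C0 write [C0 write: invalidate ['C1=S', 'C3=S'] -> C0=M] -> [M,I,I,I] (invalidations this op: 2; running total: 2)
Op 5: C1 read [C1 read from I: others=['C0=M'] -> C1=S, others downsized to S] -> [S,S,I,I] (invalidations this op: 0; running total: 2)
Op 6: C1 write [C1 write: invalidate ['C0=S'] -> C1=M] -> [I,M,I,I] (invalidations this op: 1; running total: 3)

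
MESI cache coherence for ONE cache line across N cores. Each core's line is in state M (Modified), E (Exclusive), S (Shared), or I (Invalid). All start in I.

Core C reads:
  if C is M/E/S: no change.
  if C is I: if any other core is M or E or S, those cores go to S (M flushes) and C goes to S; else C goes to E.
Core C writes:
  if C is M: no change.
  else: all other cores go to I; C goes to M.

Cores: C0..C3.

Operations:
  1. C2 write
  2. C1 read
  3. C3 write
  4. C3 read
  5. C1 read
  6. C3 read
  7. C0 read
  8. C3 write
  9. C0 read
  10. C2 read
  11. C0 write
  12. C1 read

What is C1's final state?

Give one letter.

Answer: S

Derivation:
Op 1: C2 write [C2 write: invalidate none -> C2=M] -> [I,I,M,I]
Op 2: C1 read [C1 read from I: others=['C2=M'] -> C1=S, others downsized to S] -> [I,S,S,I]
Op 3: C3 write [C3 write: invalidate ['C1=S', 'C2=S'] -> C3=M] -> [I,I,I,M]
Op 4: C3 read [C3 read: already in M, no change] -> [I,I,I,M]
Op 5: C1 read [C1 read from I: others=['C3=M'] -> C1=S, others downsized to S] -> [I,S,I,S]
Op 6: C3 read [C3 read: already in S, no change] -> [I,S,I,S]
Op 7: C0 read [C0 read from I: others=['C1=S', 'C3=S'] -> C0=S, others downsized to S] -> [S,S,I,S]
Op 8: C3 write [C3 write: invalidate ['C0=S', 'C1=S'] -> C3=M] -> [I,I,I,M]
Op 9: C0 read [C0 read from I: others=['C3=M'] -> C0=S, others downsized to S] -> [S,I,I,S]
Op 10: C2 read [C2 read from I: others=['C0=S', 'C3=S'] -> C2=S, others downsized to S] -> [S,I,S,S]
Op 11: C0 write [C0 write: invalidate ['C2=S', 'C3=S'] -> C0=M] -> [M,I,I,I]
Op 12: C1 read [C1 read from I: others=['C0=M'] -> C1=S, others downsized to S] -> [S,S,I,I]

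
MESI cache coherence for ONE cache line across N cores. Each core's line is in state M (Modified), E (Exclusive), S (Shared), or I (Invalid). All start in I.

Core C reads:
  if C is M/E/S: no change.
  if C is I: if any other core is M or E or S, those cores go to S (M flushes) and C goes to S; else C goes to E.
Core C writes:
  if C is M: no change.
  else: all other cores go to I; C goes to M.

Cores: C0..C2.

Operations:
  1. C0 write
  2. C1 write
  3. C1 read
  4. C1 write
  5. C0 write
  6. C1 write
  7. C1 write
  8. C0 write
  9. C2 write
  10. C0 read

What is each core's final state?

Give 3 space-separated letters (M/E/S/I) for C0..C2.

Answer: S I S

Derivation:
Op 1: C0 write [C0 write: invalidate none -> C0=M] -> [M,I,I]
Op 2: C1 write [C1 write: invalidate ['C0=M'] -> C1=M] -> [I,M,I]
Op 3: C1 read [C1 read: already in M, no change] -> [I,M,I]
Op 4: C1 write [C1 write: already M (modified), no change] -> [I,M,I]
Op 5: C0 write [C0 write: invalidate ['C1=M'] -> C0=M] -> [M,I,I]
Op 6: C1 write [C1 write: invalidate ['C0=M'] -> C1=M] -> [I,M,I]
Op 7: C1 write [C1 write: already M (modified), no change] -> [I,M,I]
Op 8: C0 write [C0 write: invalidate ['C1=M'] -> C0=M] -> [M,I,I]
Op 9: C2 write [C2 write: invalidate ['C0=M'] -> C2=M] -> [I,I,M]
Op 10: C0 read [C0 read from I: others=['C2=M'] -> C0=S, others downsized to S] -> [S,I,S]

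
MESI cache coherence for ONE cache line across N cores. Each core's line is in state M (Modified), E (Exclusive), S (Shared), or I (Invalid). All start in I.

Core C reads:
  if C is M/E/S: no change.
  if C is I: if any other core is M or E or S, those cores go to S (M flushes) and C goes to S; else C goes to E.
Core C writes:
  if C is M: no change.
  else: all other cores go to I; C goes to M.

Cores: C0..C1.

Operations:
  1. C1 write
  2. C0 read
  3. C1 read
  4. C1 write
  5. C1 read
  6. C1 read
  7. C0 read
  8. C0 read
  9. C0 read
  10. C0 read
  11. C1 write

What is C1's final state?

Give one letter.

Op 1: C1 write [C1 write: invalidate none -> C1=M] -> [I,M]
Op 2: C0 read [C0 read from I: others=['C1=M'] -> C0=S, others downsized to S] -> [S,S]
Op 3: C1 read [C1 read: already in S, no change] -> [S,S]
Op 4: C1 write [C1 write: invalidate ['C0=S'] -> C1=M] -> [I,M]
Op 5: C1 read [C1 read: already in M, no change] -> [I,M]
Op 6: C1 read [C1 read: already in M, no change] -> [I,M]
Op 7: C0 read [C0 read from I: others=['C1=M'] -> C0=S, others downsized to S] -> [S,S]
Op 8: C0 read [C0 read: already in S, no change] -> [S,S]
Op 9: C0 read [C0 read: already in S, no change] -> [S,S]
Op 10: C0 read [C0 read: already in S, no change] -> [S,S]
Op 11: C1 write [C1 write: invalidate ['C0=S'] -> C1=M] -> [I,M]

Answer: M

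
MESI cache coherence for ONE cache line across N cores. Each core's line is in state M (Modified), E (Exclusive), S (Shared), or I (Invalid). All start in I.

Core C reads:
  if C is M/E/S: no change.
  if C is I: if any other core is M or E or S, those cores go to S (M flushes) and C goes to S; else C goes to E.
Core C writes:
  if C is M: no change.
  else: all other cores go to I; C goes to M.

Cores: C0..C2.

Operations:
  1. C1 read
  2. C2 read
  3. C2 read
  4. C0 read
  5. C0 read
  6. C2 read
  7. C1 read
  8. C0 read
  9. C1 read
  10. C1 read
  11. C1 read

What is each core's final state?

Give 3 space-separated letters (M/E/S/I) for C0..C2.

Answer: S S S

Derivation:
Op 1: C1 read [C1 read from I: no other sharers -> C1=E (exclusive)] -> [I,E,I]
Op 2: C2 read [C2 read from I: others=['C1=E'] -> C2=S, others downsized to S] -> [I,S,S]
Op 3: C2 read [C2 read: already in S, no change] -> [I,S,S]
Op 4: C0 read [C0 read from I: others=['C1=S', 'C2=S'] -> C0=S, others downsized to S] -> [S,S,S]
Op 5: C0 read [C0 read: already in S, no change] -> [S,S,S]
Op 6: C2 read [C2 read: already in S, no change] -> [S,S,S]
Op 7: C1 read [C1 read: already in S, no change] -> [S,S,S]
Op 8: C0 read [C0 read: already in S, no change] -> [S,S,S]
Op 9: C1 read [C1 read: already in S, no change] -> [S,S,S]
Op 10: C1 read [C1 read: already in S, no change] -> [S,S,S]
Op 11: C1 read [C1 read: already in S, no change] -> [S,S,S]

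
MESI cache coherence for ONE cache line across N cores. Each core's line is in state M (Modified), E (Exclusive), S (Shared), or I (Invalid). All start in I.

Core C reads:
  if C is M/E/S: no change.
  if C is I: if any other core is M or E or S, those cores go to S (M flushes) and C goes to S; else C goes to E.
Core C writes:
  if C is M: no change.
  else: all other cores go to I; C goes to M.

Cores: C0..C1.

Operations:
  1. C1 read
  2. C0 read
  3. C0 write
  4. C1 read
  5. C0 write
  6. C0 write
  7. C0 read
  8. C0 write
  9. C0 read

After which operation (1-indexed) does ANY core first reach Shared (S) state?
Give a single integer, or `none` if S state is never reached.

Answer: 2

Derivation:
Op 1: C1 read [C1 read from I: no other sharers -> C1=E (exclusive)] -> [I,E]
Op 2: C0 read [C0 read from I: others=['C1=E'] -> C0=S, others downsized to S] -> [S,S]
  -> First S state at op 2; remaining ops need not be traced.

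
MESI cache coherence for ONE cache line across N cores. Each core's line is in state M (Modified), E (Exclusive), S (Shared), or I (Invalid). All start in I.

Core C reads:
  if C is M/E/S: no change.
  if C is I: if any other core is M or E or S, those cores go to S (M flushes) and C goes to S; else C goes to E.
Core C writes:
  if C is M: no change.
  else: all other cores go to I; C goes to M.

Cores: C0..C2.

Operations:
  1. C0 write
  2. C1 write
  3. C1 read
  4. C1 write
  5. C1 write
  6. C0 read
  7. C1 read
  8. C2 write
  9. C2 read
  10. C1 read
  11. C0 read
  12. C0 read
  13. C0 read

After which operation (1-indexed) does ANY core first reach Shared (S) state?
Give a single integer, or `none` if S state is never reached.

Answer: 6

Derivation:
Op 1: C0 write [C0 write: invalidate none -> C0=M] -> [M,I,I]
Op 2: C1 write [C1 write: invalidate ['C0=M'] -> C1=M] -> [I,M,I]
Op 3: C1 read [C1 read: already in M, no change] -> [I,M,I]
Op 4: C1 write [C1 write: already M (modified), no change] -> [I,M,I]
Op 5: C1 write [C1 write: already M (modified), no change] -> [I,M,I]
Op 6: C0 read [C0 read from I: others=['C1=M'] -> C0=S, others downsized to S] -> [S,S,I]
  -> First S state at op 6; remaining ops need not be traced.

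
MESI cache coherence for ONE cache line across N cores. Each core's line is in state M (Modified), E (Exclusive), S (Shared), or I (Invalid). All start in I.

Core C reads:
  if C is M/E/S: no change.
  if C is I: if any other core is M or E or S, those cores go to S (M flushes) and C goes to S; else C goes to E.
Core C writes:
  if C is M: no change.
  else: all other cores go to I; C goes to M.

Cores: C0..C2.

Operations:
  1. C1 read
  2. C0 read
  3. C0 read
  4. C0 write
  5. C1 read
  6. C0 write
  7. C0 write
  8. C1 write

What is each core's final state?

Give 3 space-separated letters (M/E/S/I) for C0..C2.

Answer: I M I

Derivation:
Op 1: C1 read [C1 read from I: no other sharers -> C1=E (exclusive)] -> [I,E,I]
Op 2: C0 read [C0 read from I: others=['C1=E'] -> C0=S, others downsized to S] -> [S,S,I]
Op 3: C0 read [C0 read: already in S, no change] -> [S,S,I]
Op 4: C0 write [C0 write: invalidate ['C1=S'] -> C0=M] -> [M,I,I]
Op 5: C1 read [C1 read from I: others=['C0=M'] -> C1=S, others downsized to S] -> [S,S,I]
Op 6: C0 write [C0 write: invalidate ['C1=S'] -> C0=M] -> [M,I,I]
Op 7: C0 write [C0 write: already M (modified), no change] -> [M,I,I]
Op 8: C1 write [C1 write: invalidate ['C0=M'] -> C1=M] -> [I,M,I]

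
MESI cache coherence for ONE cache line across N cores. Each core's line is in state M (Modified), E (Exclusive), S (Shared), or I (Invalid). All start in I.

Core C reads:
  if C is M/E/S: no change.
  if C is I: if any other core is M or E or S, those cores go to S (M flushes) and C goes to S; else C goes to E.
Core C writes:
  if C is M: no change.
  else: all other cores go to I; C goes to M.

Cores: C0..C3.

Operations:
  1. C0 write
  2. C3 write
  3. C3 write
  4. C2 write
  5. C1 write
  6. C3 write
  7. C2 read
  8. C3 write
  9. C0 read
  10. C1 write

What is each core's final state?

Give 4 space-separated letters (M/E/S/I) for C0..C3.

Op 1: C0 write [C0 write: invalidate none -> C0=M] -> [M,I,I,I]
Op 2: C3 write [C3 write: invalidate ['C0=M'] -> C3=M] -> [I,I,I,M]
Op 3: C3 write [C3 write: already M (modified), no change] -> [I,I,I,M]
Op 4: C2 write [C2 write: invalidate ['C3=M'] -> C2=M] -> [I,I,M,I]
Op 5: C1 write [C1 write: invalidate ['C2=M'] -> C1=M] -> [I,M,I,I]
Op 6: C3 write [C3 write: invalidate ['C1=M'] -> C3=M] -> [I,I,I,M]
Op 7: C2 read [C2 read from I: others=['C3=M'] -> C2=S, others downsized to S] -> [I,I,S,S]
Op 8: C3 write [C3 write: invalidate ['C2=S'] -> C3=M] -> [I,I,I,M]
Op 9: C0 read [C0 read from I: others=['C3=M'] -> C0=S, others downsized to S] -> [S,I,I,S]
Op 10: C1 write [C1 write: invalidate ['C0=S', 'C3=S'] -> C1=M] -> [I,M,I,I]

Answer: I M I I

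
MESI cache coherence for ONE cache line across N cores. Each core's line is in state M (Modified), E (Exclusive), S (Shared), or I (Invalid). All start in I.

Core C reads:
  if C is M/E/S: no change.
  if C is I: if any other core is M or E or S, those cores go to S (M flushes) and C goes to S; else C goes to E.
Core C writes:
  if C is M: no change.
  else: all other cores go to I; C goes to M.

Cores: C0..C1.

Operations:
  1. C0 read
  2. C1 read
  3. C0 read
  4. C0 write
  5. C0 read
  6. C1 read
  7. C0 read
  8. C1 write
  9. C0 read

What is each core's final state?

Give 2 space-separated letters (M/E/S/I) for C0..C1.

Op 1: C0 read [C0 read from I: no other sharers -> C0=E (exclusive)] -> [E,I]
Op 2: C1 read [C1 read from I: others=['C0=E'] -> C1=S, others downsized to S] -> [S,S]
Op 3: C0 read [C0 read: already in S, no change] -> [S,S]
Op 4: C0 write [C0 write: invalidate ['C1=S'] -> C0=M] -> [M,I]
Op 5: C0 read [C0 read: already in M, no change] -> [M,I]
Op 6: C1 read [C1 read from I: others=['C0=M'] -> C1=S, others downsized to S] -> [S,S]
Op 7: C0 read [C0 read: already in S, no change] -> [S,S]
Op 8: C1 write [C1 write: invalidate ['C0=S'] -> C1=M] -> [I,M]
Op 9: C0 read [C0 read from I: others=['C1=M'] -> C0=S, others downsized to S] -> [S,S]

Answer: S S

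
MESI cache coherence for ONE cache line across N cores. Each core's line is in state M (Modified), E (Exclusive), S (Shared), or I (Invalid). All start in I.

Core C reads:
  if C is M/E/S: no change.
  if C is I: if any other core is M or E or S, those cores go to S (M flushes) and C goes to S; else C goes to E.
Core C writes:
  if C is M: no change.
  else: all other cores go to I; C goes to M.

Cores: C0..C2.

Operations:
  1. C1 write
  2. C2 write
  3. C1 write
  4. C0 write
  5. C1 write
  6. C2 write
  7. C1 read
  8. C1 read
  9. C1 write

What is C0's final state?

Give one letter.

Answer: I

Derivation:
Op 1: C1 write [C1 write: invalidate none -> C1=M] -> [I,M,I]
Op 2: C2 write [C2 write: invalidate ['C1=M'] -> C2=M] -> [I,I,M]
Op 3: C1 write [C1 write: invalidate ['C2=M'] -> C1=M] -> [I,M,I]
Op 4: C0 write [C0 write: invalidate ['C1=M'] -> C0=M] -> [M,I,I]
Op 5: C1 write [C1 write: invalidate ['C0=M'] -> C1=M] -> [I,M,I]
Op 6: C2 write [C2 write: invalidate ['C1=M'] -> C2=M] -> [I,I,M]
Op 7: C1 read [C1 read from I: others=['C2=M'] -> C1=S, others downsized to S] -> [I,S,S]
Op 8: C1 read [C1 read: already in S, no change] -> [I,S,S]
Op 9: C1 write [C1 write: invalidate ['C2=S'] -> C1=M] -> [I,M,I]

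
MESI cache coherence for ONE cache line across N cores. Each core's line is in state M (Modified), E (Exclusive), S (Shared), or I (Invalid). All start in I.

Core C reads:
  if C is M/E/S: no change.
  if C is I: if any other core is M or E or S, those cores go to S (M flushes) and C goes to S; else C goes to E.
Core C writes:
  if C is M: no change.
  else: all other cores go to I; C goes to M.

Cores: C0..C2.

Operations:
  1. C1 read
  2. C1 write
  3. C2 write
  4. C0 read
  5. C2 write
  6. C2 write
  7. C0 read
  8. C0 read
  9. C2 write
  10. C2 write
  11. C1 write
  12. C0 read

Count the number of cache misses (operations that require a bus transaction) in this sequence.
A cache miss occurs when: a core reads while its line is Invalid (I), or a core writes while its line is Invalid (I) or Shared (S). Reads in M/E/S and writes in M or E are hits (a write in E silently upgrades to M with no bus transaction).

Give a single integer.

Op 1: C1 read [C1 read from I: no other sharers -> C1=E (exclusive)] -> [I,E,I] [MISS #1: read from I]
Op 2: C1 write [C1 write: invalidate none -> C1=M] -> [I,M,I] [hit: write from E is a silent E->M upgrade, no bus transaction]
Op 3: C2 write [C2 write: invalidate ['C1=M'] -> C2=M] -> [I,I,M] [MISS #2: write from I]
Op 4: C0 read [C0 read from I: others=['C2=M'] -> C0=S, others downsized to S] -> [S,I,S] [MISS #3: read from I]
Op 5: C2 write [C2 write: invalidate ['C0=S'] -> C2=M] -> [I,I,M] [MISS #4: write from S]
Op 6: C2 write [C2 write: already M (modified), no change] -> [I,I,M] [hit: write from M]
Op 7: C0 read [C0 read from I: others=['C2=M'] -> C0=S, others downsized to S] -> [S,I,S] [MISS #5: read from I]
Op 8: C0 read [C0 read: already in S, no change] -> [S,I,S] [hit: read from S]
Op 9: C2 write [C2 write: invalidate ['C0=S'] -> C2=M] -> [I,I,M] [MISS #6: write from S]
Op 10: C2 write [C2 write: already M (modified), no change] -> [I,I,M] [hit: write from M]
Op 11: C1 write [C1 write: invalidate ['C2=M'] -> C1=M] -> [I,M,I] [MISS #7: write from I]
Op 12: C0 read [C0 read from I: others=['C1=M'] -> C0=S, others downsized to S] -> [S,S,I] [MISS #8: read from I]

Answer: 8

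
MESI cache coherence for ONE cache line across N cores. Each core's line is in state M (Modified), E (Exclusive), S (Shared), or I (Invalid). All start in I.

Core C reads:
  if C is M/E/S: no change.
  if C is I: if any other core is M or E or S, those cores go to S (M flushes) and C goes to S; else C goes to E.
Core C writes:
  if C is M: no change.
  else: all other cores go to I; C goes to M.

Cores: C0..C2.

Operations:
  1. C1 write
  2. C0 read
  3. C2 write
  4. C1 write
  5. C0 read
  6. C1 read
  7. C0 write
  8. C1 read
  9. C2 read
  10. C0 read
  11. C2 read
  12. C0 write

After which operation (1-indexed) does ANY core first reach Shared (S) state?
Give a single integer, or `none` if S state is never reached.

Op 1: C1 write [C1 write: invalidate none -> C1=M] -> [I,M,I]
Op 2: C0 read [C0 read from I: others=['C1=M'] -> C0=S, others downsized to S] -> [S,S,I]
  -> First S state at op 2; remaining ops need not be traced.

Answer: 2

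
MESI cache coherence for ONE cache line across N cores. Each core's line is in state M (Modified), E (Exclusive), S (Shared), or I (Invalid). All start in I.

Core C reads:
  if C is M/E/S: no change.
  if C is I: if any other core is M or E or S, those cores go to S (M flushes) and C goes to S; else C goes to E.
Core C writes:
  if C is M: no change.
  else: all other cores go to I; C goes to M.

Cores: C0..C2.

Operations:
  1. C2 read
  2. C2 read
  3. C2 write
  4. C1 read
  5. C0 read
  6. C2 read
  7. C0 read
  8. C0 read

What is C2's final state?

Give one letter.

Answer: S

Derivation:
Op 1: C2 read [C2 read from I: no other sharers -> C2=E (exclusive)] -> [I,I,E]
Op 2: C2 read [C2 read: already in E, no change] -> [I,I,E]
Op 3: C2 write [C2 write: invalidate none -> C2=M] -> [I,I,M]
Op 4: C1 read [C1 read from I: others=['C2=M'] -> C1=S, others downsized to S] -> [I,S,S]
Op 5: C0 read [C0 read from I: others=['C1=S', 'C2=S'] -> C0=S, others downsized to S] -> [S,S,S]
Op 6: C2 read [C2 read: already in S, no change] -> [S,S,S]
Op 7: C0 read [C0 read: already in S, no change] -> [S,S,S]
Op 8: C0 read [C0 read: already in S, no change] -> [S,S,S]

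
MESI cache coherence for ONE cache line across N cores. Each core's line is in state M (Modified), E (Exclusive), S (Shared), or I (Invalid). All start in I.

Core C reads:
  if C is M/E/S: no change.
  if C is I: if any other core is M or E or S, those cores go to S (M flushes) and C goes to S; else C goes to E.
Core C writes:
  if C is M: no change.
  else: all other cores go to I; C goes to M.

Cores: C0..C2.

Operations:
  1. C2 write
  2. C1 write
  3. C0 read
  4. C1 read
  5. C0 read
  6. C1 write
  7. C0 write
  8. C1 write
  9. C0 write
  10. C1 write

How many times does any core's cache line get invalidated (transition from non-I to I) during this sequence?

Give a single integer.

Answer: 6

Derivation:
Op 1: C2 write [C2 write: invalidate none -> C2=M] -> [I,I,M] (invalidations this op: 0; running total: 0)
Op 2: C1 write [C1 write: invalidate ['C2=M'] -> C1=M] -> [I,M,I] (invalidations this op: 1; running total: 1)
Op 3: C0 read [C0 read from I: others=['C1=M'] -> C0=S, others downsized to S] -> [S,S,I] (invalidations this op: 0; running total: 1)
Op 4: C1 read [C1 read: already in S, no change] -> [S,S,I] (invalidations this op: 0; running total: 1)
Op 5: C0 read [C0 read: already in S, no change] -> [S,S,I] (invalidations this op: 0; running total: 1)
Op 6: C1 write [C1 write: invalidate ['C0=S'] -> C1=M] -> [I,M,I] (invalidations this op: 1; running total: 2)
Op 7: C0 write [C0 write: invalidate ['C1=M'] -> C0=M] -> [M,I,I] (invalidations this op: 1; running total: 3)
Op 8: C1 write [C1 write: invalidate ['C0=M'] -> C1=M] -> [I,M,I] (invalidations this op: 1; running total: 4)
Op 9: C0 write [C0 write: invalidate ['C1=M'] -> C0=M] -> [M,I,I] (invalidations this op: 1; running total: 5)
Op 10: C1 write [C1 write: invalidate ['C0=M'] -> C1=M] -> [I,M,I] (invalidations this op: 1; running total: 6)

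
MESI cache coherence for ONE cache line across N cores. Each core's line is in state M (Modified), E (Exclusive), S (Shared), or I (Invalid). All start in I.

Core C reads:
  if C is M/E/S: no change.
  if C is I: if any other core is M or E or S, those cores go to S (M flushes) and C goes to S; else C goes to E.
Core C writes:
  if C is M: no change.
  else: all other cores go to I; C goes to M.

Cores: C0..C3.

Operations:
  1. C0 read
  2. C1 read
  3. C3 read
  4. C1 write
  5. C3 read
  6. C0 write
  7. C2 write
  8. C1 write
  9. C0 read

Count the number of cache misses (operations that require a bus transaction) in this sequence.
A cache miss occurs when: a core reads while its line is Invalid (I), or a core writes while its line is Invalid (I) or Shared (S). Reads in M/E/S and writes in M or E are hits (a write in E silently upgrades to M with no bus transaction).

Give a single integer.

Answer: 9

Derivation:
Op 1: C0 read [C0 read from I: no other sharers -> C0=E (exclusive)] -> [E,I,I,I] [MISS #1: read from I]
Op 2: C1 read [C1 read from I: others=['C0=E'] -> C1=S, others downsized to S] -> [S,S,I,I] [MISS #2: read from I]
Op 3: C3 read [C3 read from I: others=['C0=S', 'C1=S'] -> C3=S, others downsized to S] -> [S,S,I,S] [MISS #3: read from I]
Op 4: C1 write [C1 write: invalidate ['C0=S', 'C3=S'] -> C1=M] -> [I,M,I,I] [MISS #4: write from S]
Op 5: C3 read [C3 read from I: others=['C1=M'] -> C3=S, others downsized to S] -> [I,S,I,S] [MISS #5: read from I]
Op 6: C0 write [C0 write: invalidate ['C1=S', 'C3=S'] -> C0=M] -> [M,I,I,I] [MISS #6: write from I]
Op 7: C2 write [C2 write: invalidate ['C0=M'] -> C2=M] -> [I,I,M,I] [MISS #7: write from I]
Op 8: C1 write [C1 write: invalidate ['C2=M'] -> C1=M] -> [I,M,I,I] [MISS #8: write from I]
Op 9: C0 read [C0 read from I: others=['C1=M'] -> C0=S, others downsized to S] -> [S,S,I,I] [MISS #9: read from I]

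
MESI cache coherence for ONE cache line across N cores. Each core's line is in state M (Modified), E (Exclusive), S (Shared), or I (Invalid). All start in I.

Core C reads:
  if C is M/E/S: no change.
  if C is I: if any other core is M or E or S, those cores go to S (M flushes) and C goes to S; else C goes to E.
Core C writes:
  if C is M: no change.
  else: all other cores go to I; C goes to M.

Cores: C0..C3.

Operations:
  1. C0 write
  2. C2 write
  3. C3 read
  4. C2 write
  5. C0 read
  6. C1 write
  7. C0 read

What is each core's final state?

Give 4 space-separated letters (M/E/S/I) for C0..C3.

Answer: S S I I

Derivation:
Op 1: C0 write [C0 write: invalidate none -> C0=M] -> [M,I,I,I]
Op 2: C2 write [C2 write: invalidate ['C0=M'] -> C2=M] -> [I,I,M,I]
Op 3: C3 read [C3 read from I: others=['C2=M'] -> C3=S, others downsized to S] -> [I,I,S,S]
Op 4: C2 write [C2 write: invalidate ['C3=S'] -> C2=M] -> [I,I,M,I]
Op 5: C0 read [C0 read from I: others=['C2=M'] -> C0=S, others downsized to S] -> [S,I,S,I]
Op 6: C1 write [C1 write: invalidate ['C0=S', 'C2=S'] -> C1=M] -> [I,M,I,I]
Op 7: C0 read [C0 read from I: others=['C1=M'] -> C0=S, others downsized to S] -> [S,S,I,I]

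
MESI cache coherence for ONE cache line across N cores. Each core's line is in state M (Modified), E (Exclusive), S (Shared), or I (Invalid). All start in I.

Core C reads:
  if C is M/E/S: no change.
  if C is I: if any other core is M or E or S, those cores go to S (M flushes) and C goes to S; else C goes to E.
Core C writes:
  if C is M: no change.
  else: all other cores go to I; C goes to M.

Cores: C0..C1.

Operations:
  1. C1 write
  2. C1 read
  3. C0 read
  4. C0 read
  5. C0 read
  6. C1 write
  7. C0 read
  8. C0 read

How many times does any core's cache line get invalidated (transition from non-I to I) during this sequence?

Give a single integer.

Op 1: C1 write [C1 write: invalidate none -> C1=M] -> [I,M] (invalidations this op: 0; running total: 0)
Op 2: C1 read [C1 read: already in M, no change] -> [I,M] (invalidations this op: 0; running total: 0)
Op 3: C0 read [C0 read from I: others=['C1=M'] -> C0=S, others downsized to S] -> [S,S] (invalidations this op: 0; running total: 0)
Op 4: C0 read [C0 read: already in S, no change] -> [S,S] (invalidations this op: 0; running total: 0)
Op 5: C0 read [C0 read: already in S, no change] -> [S,S] (invalidations this op: 0; running total: 0)
Op 6: C1 write [C1 write: invalidate ['C0=S'] -> C1=M] -> [I,M] (invalidations this op: 1; running total: 1)
Op 7: C0 read [C0 read from I: others=['C1=M'] -> C0=S, others downsized to S] -> [S,S] (invalidations this op: 0; running total: 1)
Op 8: C0 read [C0 read: already in S, no change] -> [S,S] (invalidations this op: 0; running total: 1)

Answer: 1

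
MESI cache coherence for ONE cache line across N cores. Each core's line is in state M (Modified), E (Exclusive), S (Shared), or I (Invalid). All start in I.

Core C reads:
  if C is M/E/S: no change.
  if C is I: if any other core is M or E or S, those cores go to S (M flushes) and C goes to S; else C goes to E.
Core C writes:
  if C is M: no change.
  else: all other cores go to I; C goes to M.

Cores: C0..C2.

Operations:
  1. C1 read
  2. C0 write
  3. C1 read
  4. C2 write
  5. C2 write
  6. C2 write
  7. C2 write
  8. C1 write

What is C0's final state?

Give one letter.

Answer: I

Derivation:
Op 1: C1 read [C1 read from I: no other sharers -> C1=E (exclusive)] -> [I,E,I]
Op 2: C0 write [C0 write: invalidate ['C1=E'] -> C0=M] -> [M,I,I]
Op 3: C1 read [C1 read from I: others=['C0=M'] -> C1=S, others downsized to S] -> [S,S,I]
Op 4: C2 write [C2 write: invalidate ['C0=S', 'C1=S'] -> C2=M] -> [I,I,M]
Op 5: C2 write [C2 write: already M (modified), no change] -> [I,I,M]
Op 6: C2 write [C2 write: already M (modified), no change] -> [I,I,M]
Op 7: C2 write [C2 write: already M (modified), no change] -> [I,I,M]
Op 8: C1 write [C1 write: invalidate ['C2=M'] -> C1=M] -> [I,M,I]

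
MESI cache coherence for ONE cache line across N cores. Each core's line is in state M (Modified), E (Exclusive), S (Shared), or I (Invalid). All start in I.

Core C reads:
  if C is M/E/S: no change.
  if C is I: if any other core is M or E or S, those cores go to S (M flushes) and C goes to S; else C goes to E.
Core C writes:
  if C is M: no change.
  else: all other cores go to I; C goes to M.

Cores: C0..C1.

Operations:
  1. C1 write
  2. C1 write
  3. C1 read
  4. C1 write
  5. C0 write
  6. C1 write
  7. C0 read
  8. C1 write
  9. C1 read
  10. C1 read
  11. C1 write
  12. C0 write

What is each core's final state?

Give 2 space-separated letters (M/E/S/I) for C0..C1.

Answer: M I

Derivation:
Op 1: C1 write [C1 write: invalidate none -> C1=M] -> [I,M]
Op 2: C1 write [C1 write: already M (modified), no change] -> [I,M]
Op 3: C1 read [C1 read: already in M, no change] -> [I,M]
Op 4: C1 write [C1 write: already M (modified), no change] -> [I,M]
Op 5: C0 write [C0 write: invalidate ['C1=M'] -> C0=M] -> [M,I]
Op 6: C1 write [C1 write: invalidate ['C0=M'] -> C1=M] -> [I,M]
Op 7: C0 read [C0 read from I: others=['C1=M'] -> C0=S, others downsized to S] -> [S,S]
Op 8: C1 write [C1 write: invalidate ['C0=S'] -> C1=M] -> [I,M]
Op 9: C1 read [C1 read: already in M, no change] -> [I,M]
Op 10: C1 read [C1 read: already in M, no change] -> [I,M]
Op 11: C1 write [C1 write: already M (modified), no change] -> [I,M]
Op 12: C0 write [C0 write: invalidate ['C1=M'] -> C0=M] -> [M,I]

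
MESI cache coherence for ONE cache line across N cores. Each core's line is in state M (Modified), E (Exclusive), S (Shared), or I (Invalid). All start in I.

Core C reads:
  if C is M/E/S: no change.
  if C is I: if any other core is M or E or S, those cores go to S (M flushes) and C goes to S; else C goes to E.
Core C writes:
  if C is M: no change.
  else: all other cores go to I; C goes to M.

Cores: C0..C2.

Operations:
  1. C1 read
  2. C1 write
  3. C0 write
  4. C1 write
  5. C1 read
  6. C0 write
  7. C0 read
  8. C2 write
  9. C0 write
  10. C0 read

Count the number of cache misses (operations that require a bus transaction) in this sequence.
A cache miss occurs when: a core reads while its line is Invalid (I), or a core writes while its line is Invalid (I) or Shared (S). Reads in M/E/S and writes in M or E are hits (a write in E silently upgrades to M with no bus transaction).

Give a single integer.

Op 1: C1 read [C1 read from I: no other sharers -> C1=E (exclusive)] -> [I,E,I] [MISS #1: read from I]
Op 2: C1 write [C1 write: invalidate none -> C1=M] -> [I,M,I] [hit: write from E is a silent E->M upgrade, no bus transaction]
Op 3: C0 write [C0 write: invalidate ['C1=M'] -> C0=M] -> [M,I,I] [MISS #2: write from I]
Op 4: C1 write [C1 write: invalidate ['C0=M'] -> C1=M] -> [I,M,I] [MISS #3: write from I]
Op 5: C1 read [C1 read: already in M, no change] -> [I,M,I] [hit: read from M]
Op 6: C0 write [C0 write: invalidate ['C1=M'] -> C0=M] -> [M,I,I] [MISS #4: write from I]
Op 7: C0 read [C0 read: already in M, no change] -> [M,I,I] [hit: read from M]
Op 8: C2 write [C2 write: invalidate ['C0=M'] -> C2=M] -> [I,I,M] [MISS #5: write from I]
Op 9: C0 write [C0 write: invalidate ['C2=M'] -> C0=M] -> [M,I,I] [MISS #6: write from I]
Op 10: C0 read [C0 read: already in M, no change] -> [M,I,I] [hit: read from M]

Answer: 6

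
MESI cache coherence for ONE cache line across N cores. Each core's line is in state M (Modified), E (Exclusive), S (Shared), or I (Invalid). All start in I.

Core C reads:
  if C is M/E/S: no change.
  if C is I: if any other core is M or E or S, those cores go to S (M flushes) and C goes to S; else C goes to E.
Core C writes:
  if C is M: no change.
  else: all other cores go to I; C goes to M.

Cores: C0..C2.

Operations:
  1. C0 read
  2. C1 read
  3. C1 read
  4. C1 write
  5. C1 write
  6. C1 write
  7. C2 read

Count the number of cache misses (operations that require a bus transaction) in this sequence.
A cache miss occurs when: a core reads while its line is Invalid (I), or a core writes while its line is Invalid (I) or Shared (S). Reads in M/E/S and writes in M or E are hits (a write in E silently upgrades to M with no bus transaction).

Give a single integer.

Answer: 4

Derivation:
Op 1: C0 read [C0 read from I: no other sharers -> C0=E (exclusive)] -> [E,I,I] [MISS #1: read from I]
Op 2: C1 read [C1 read from I: others=['C0=E'] -> C1=S, others downsized to S] -> [S,S,I] [MISS #2: read from I]
Op 3: C1 read [C1 read: already in S, no change] -> [S,S,I] [hit: read from S]
Op 4: C1 write [C1 write: invalidate ['C0=S'] -> C1=M] -> [I,M,I] [MISS #3: write from S]
Op 5: C1 write [C1 write: already M (modified), no change] -> [I,M,I] [hit: write from M]
Op 6: C1 write [C1 write: already M (modified), no change] -> [I,M,I] [hit: write from M]
Op 7: C2 read [C2 read from I: others=['C1=M'] -> C2=S, others downsized to S] -> [I,S,S] [MISS #4: read from I]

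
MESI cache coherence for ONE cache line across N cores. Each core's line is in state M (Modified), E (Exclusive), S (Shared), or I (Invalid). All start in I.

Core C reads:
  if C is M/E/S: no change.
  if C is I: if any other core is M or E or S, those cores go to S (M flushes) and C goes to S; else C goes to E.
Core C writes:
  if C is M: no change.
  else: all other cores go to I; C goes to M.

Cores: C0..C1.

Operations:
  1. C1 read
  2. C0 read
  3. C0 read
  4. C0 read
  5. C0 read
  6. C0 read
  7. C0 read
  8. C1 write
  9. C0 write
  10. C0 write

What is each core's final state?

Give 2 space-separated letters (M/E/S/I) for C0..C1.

Answer: M I

Derivation:
Op 1: C1 read [C1 read from I: no other sharers -> C1=E (exclusive)] -> [I,E]
Op 2: C0 read [C0 read from I: others=['C1=E'] -> C0=S, others downsized to S] -> [S,S]
Op 3: C0 read [C0 read: already in S, no change] -> [S,S]
Op 4: C0 read [C0 read: already in S, no change] -> [S,S]
Op 5: C0 read [C0 read: already in S, no change] -> [S,S]
Op 6: C0 read [C0 read: already in S, no change] -> [S,S]
Op 7: C0 read [C0 read: already in S, no change] -> [S,S]
Op 8: C1 write [C1 write: invalidate ['C0=S'] -> C1=M] -> [I,M]
Op 9: C0 write [C0 write: invalidate ['C1=M'] -> C0=M] -> [M,I]
Op 10: C0 write [C0 write: already M (modified), no change] -> [M,I]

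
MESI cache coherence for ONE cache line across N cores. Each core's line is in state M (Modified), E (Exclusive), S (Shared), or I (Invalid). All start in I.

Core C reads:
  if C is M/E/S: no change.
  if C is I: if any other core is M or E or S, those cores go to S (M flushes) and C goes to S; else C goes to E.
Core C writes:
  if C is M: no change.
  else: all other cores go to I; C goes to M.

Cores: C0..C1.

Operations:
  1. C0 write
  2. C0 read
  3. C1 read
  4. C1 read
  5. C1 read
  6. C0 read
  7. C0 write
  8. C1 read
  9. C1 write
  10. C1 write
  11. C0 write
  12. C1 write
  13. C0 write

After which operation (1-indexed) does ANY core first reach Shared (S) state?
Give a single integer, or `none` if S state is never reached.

Op 1: C0 write [C0 write: invalidate none -> C0=M] -> [M,I]
Op 2: C0 read [C0 read: already in M, no change] -> [M,I]
Op 3: C1 read [C1 read from I: others=['C0=M'] -> C1=S, others downsized to S] -> [S,S]
  -> First S state at op 3; remaining ops need not be traced.

Answer: 3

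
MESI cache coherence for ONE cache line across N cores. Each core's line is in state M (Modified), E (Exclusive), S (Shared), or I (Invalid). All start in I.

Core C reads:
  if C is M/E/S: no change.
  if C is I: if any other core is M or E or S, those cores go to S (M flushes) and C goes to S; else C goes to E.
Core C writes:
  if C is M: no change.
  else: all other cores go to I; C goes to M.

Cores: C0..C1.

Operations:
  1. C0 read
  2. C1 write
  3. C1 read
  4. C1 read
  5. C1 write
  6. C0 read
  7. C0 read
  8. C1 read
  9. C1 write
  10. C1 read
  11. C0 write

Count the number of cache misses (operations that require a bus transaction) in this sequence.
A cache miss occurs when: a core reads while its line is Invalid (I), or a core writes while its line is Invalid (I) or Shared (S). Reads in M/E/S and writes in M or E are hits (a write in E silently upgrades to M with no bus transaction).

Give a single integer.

Op 1: C0 read [C0 read from I: no other sharers -> C0=E (exclusive)] -> [E,I] [MISS #1: read from I]
Op 2: C1 write [C1 write: invalidate ['C0=E'] -> C1=M] -> [I,M] [MISS #2: write from I]
Op 3: C1 read [C1 read: already in M, no change] -> [I,M] [hit: read from M]
Op 4: C1 read [C1 read: already in M, no change] -> [I,M] [hit: read from M]
Op 5: C1 write [C1 write: already M (modified), no change] -> [I,M] [hit: write from M]
Op 6: C0 read [C0 read from I: others=['C1=M'] -> C0=S, others downsized to S] -> [S,S] [MISS #3: read from I]
Op 7: C0 read [C0 read: already in S, no change] -> [S,S] [hit: read from S]
Op 8: C1 read [C1 read: already in S, no change] -> [S,S] [hit: read from S]
Op 9: C1 write [C1 write: invalidate ['C0=S'] -> C1=M] -> [I,M] [MISS #4: write from S]
Op 10: C1 read [C1 read: already in M, no change] -> [I,M] [hit: read from M]
Op 11: C0 write [C0 write: invalidate ['C1=M'] -> C0=M] -> [M,I] [MISS #5: write from I]

Answer: 5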